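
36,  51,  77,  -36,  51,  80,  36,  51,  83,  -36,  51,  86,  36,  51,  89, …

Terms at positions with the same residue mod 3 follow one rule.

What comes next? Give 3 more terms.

-36, 51, 92

Split by position mod 3 into 3 tracks.
Stream A: 36, -36, 36, -36, 36. Alternating ±36.
Stream B: 51, 51, 51, 51, 51. Always 51.
Stream C: 77, 80, 83, 86, 89. Arithmetic, step +3.
The 16th slot belongs to stream A; its 6th term is -36.
Term 17 comes from stream B (its 6th entry): 51.
Term 18 comes from stream C (its 6th entry): 92.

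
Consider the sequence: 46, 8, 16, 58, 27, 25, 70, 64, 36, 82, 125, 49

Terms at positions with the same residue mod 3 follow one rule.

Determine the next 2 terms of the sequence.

94, 216

Split by position mod 3: positions 1, 4, 7, … form one track, and each other residue class forms its own.
Track A: 46, 58, 70, 82 (adding 12 each time).
Track B: 8, 27, 64, 125 (perfect cubes starting at 2³).
Track C: 16, 25, 36, 49 (consecutive squares n² from n = 4).
Term 13 comes from track A (its 5th entry): 94.
Term 14 comes from track B (its 5th entry): 216.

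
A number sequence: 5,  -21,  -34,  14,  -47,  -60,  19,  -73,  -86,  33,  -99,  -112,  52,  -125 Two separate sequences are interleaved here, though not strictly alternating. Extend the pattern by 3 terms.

The slot pattern repeats as ABB (period 3), so there are 2 interleaved tracks.
Track A: 5, 14, 19, 33, 52 — a Fibonacci-like recurrence a_n = a_{n-1} + a_{n-2}.
Track B: -21, -34, -47, -60, -73, -86, -99, -112, -125 — linear: a_n = -8 − 13·n.
The 15th slot belongs to track B; its 10th term is -138.
Position 16 → track A, term 6 = 85.
Term 17 comes from track B (its 11th entry): -151.

-138, 85, -151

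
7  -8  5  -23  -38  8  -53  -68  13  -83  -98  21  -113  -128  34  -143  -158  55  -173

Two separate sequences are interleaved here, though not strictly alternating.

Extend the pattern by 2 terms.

Positions follow the repeating pattern AAB; grouping by letter gives 2 tracks.
Subsequence A: 7, -8, -23, -38, -53, -68, -83, -98, -113, -128, -143, -158, -173. Arithmetic with common difference −15.
Subsequence B: 5, 8, 13, 21, 34, 55. A Fibonacci-like recurrence a_n = a_{n-1} + a_{n-2}.
Term 20 comes from subsequence A (its 14th entry): -188.
The 21st slot belongs to subsequence B; its 7th term is 89.

-188, 89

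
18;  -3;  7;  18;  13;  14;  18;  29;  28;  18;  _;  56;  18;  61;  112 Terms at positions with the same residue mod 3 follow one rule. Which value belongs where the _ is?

The terms cycle through 3 interleaved subsequences.
Stream A: 18, 18, 18, 18, 18 (the constant sequence 18).
Stream B: -3, 13, 29, ?, 61 (arithmetic, step +16).
Stream C: 7, 14, 28, 56, 112 (a geometric progression (common ratio 2)).
So the missing entry in stream B is 45.

45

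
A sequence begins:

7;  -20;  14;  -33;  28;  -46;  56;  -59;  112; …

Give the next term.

Split by position mod 2 into 2 tracks.
Subsequence A: 7, 14, 28, 56, 112. Geometric with ratio 2.
Subsequence B: -20, -33, -46, -59. Subtracting 13 each time.
Position 10 falls in subsequence B as its term 5, giving -72.

-72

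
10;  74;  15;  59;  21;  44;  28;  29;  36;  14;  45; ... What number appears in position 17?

Taking every 2nd term gives 2 separate tracks.
Stream A: 10, 15, 21, 28, 36, 45 (triangular numbers n(n+1)/2 for n = 4, 5, …).
Stream B: 74, 59, 44, 29, 14 (subtracting 15 each time).
Position 17 → stream A, term 9 = 78.

78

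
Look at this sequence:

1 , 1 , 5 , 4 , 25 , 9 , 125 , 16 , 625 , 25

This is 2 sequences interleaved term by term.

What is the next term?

Split by position mod 2 into 2 tracks.
Track A: 1, 5, 25, 125, 625 — powers of 5.
Track B: 1, 4, 9, 16, 25 — consecutive squares n² from n = 1.
Term 11 comes from track A (its 6th entry): 3125.

3125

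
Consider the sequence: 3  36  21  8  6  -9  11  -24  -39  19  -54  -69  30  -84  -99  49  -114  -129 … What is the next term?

79

Reading positions in blocks of 3 reveals the pattern ABB — 2 tracks woven together.
Stream A: 3, 8, 11, 19, 30, 49 (a Fibonacci-like recurrence a_n = a_{n-1} + a_{n-2}).
Stream B: 36, 21, 6, -9, -24, -39, -54, -69, -84, -99, -114, -129 (subtracting 15 each time).
Position 19 falls in stream A as its term 7, giving 79.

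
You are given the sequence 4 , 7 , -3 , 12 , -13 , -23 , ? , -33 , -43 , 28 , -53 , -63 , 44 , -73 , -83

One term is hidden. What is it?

The slot pattern repeats as ABB (period 3), so there are 2 interleaved tracks.
Stream A: 4, 12, ?, 28, 44 — each term equals the sum of the previous two.
Stream B: 7, -3, -13, -23, -33, -43, -53, -63, -73, -83 — subtracting 10 each time.
So the missing entry in stream A is 16.

16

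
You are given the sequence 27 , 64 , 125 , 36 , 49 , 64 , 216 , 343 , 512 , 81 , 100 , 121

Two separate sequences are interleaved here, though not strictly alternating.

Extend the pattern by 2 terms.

729, 1000

Reading positions in blocks of 6 reveals the pattern AAABBB — 2 tracks woven together.
Track A is 27, 64, 125, 216, 343, 512, which is perfect cubes starting at 3³.
Track B is 36, 49, 64, 81, 100, 121, which is perfect squares starting at 6².
Position 13 → track A, term 7 = 729.
Term 14 comes from track A (its 8th entry): 1000.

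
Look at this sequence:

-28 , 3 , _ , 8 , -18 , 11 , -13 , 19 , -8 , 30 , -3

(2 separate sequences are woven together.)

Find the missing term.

-23

Odd-indexed and even-indexed terms follow separate rules.
Track A: -28, ?, -18, -13, -8, -3 — arithmetic with common difference +5.
Track B: 3, 8, 11, 19, 30 — each term equals the sum of the previous two.
Filling track A at index 2 by its rule yields -23.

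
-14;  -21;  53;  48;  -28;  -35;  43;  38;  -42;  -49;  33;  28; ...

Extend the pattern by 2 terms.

-56, -63

Positions follow the repeating pattern AABB; grouping by letter gives 2 tracks.
Subsequence A: -14, -21, -28, -35, -42, -49 — arithmetic, step −7.
Subsequence B: 53, 48, 43, 38, 33, 28 — arithmetic, step −5.
The 13th slot belongs to subsequence A; its 7th term is -56.
Position 14 falls in subsequence A as its term 8, giving -63.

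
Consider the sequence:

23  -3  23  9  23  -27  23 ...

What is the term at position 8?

Taking every 2nd term gives 2 separate tracks.
Track A: 23, 23, 23, 23. Always 23.
Track B: -3, 9, -27. Geometric with ratio -3.
Position 8 → track B, term 4 = 81.

81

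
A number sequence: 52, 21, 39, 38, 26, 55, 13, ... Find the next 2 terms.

The terms cycle through 2 interleaved subsequences.
Track A is 52, 39, 26, 13, which is subtracting 13 each time.
Track B is 21, 38, 55, which is arithmetic with common difference +17.
Position 8 falls in track B as its term 4, giving 72.
The 9th slot belongs to track A; its 5th term is 0.

72, 0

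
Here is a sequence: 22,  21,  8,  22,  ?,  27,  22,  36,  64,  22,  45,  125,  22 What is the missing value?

Split by position mod 3 into 3 tracks.
Subsequence A = 22, 22, 22, 22, 22: always 22.
Subsequence B = 21, ?, 36, 45: triangular numbers starting at T_6.
Subsequence C = 8, 27, 64, 125: perfect cubes starting at 2³.
Filling subsequence B at index 2 by its rule yields 28.

28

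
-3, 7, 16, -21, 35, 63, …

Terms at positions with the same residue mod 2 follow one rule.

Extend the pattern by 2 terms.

Taking every 2nd term gives 2 separate tracks.
Track A = -3, 16, 35: adding 19 each time.
Track B = 7, -21, 63: multiplying by -3 each time.
Position 7 falls in track A as its term 4, giving 54.
The 8th slot belongs to track B; its 4th term is -189.

54, -189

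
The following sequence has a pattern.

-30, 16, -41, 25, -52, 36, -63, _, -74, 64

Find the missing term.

The terms cycle through 2 interleaved subsequences.
Track A is -30, -41, -52, -63, -74, which is arithmetic with common difference −11.
Track B is 16, 25, 36, ?, 64, which is consecutive squares n² from n = 4.
The gap is track B's term 4; the rule gives 49.

49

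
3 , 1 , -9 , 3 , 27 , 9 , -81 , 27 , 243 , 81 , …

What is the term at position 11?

-729

Odd-indexed and even-indexed terms follow separate rules.
Track A: 3, -9, 27, -81, 243. A geometric progression (common ratio -3).
Track B: 1, 3, 9, 27, 81. Powers of 3.
Term 11 comes from track A (its 6th entry): -729.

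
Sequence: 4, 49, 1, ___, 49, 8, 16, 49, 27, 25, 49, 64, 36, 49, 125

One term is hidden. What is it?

9

The terms cycle through 3 interleaved subsequences.
Subsequence A: 4, ?, 16, 25, 36 — perfect squares starting at 2².
Subsequence B: 49, 49, 49, 49, 49 — always 49.
Subsequence C: 1, 8, 27, 64, 125 — consecutive cubes n³ from n = 1.
Subsequence A's pattern makes the blank 9.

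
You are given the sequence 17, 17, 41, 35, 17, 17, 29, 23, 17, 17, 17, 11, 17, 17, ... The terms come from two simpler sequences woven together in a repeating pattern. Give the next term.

The slot pattern repeats as AABB (period 4), so there are 2 interleaved tracks.
Stream A: 17, 17, 17, 17, 17, 17, 17, 17. The constant sequence 17.
Stream B: 41, 35, 29, 23, 17, 11. Linear: a_n = 47 − 6·n.
The 15th slot belongs to stream B; its 7th term is 5.

5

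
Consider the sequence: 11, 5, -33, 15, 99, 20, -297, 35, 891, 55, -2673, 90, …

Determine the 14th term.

Taking every 2nd term gives 2 separate tracks.
Subsequence A: 11, -33, 99, -297, 891, -2673. A geometric progression (common ratio -3).
Subsequence B: 5, 15, 20, 35, 55, 90. A Fibonacci-like recurrence a_n = a_{n-1} + a_{n-2}.
Position 14 falls in subsequence B as its term 7, giving 145.

145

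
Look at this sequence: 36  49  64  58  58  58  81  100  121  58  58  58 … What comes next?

The slot pattern repeats as AAABBB (period 6), so there are 2 interleaved tracks.
Track A: 36, 49, 64, 81, 100, 121. Perfect squares starting at 6².
Track B: 58, 58, 58, 58, 58, 58. Constant 58.
Position 13 falls in track A as its term 7, giving 144.

144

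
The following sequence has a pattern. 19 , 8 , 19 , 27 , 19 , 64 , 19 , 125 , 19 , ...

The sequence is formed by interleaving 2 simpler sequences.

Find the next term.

Positions 1, 3, 5, … form one subsequence and positions 2, 4, 6, … form another.
Track A: 19, 19, 19, 19, 19 — the constant sequence 19.
Track B: 8, 27, 64, 125 — perfect cubes starting at 2³.
Position 10 → track B, term 5 = 216.

216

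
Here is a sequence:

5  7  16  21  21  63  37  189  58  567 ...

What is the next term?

Positions 1, 3, 5, … form one subsequence and positions 2, 4, 6, … form another.
Track A: 5, 16, 21, 37, 58. A Fibonacci-like recurrence a_n = a_{n-1} + a_{n-2}.
Track B: 7, 21, 63, 189, 567. Geometric, ×3 each step.
Term 11 comes from track A (its 6th entry): 95.

95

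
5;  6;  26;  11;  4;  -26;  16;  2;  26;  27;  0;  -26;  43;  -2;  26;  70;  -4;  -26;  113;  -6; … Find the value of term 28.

479

Taking every 3rd term gives 3 separate tracks.
Subsequence A: 5, 11, 16, 27, 43, 70, 113 — Fibonacci-style (each term is the sum of the two before it).
Subsequence B: 6, 4, 2, 0, -2, -4, -6 — subtracting 2 each time.
Subsequence C: 26, -26, 26, -26, 26, -26 — the oscillation 26·(−1)^(n+1).
The 28th slot belongs to subsequence A; its 10th term is 479.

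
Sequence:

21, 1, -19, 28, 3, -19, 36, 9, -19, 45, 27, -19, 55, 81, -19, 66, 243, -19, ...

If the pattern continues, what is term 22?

91

Split by position mod 3 into 3 tracks.
Stream A is 21, 28, 36, 45, 55, 66, which is triangular numbers starting at T_6.
Stream B is 1, 3, 9, 27, 81, 243, which is powers 3^0, 3^1, 3^2, ….
Stream C is -19, -19, -19, -19, -19, -19, which is the constant sequence -19.
Position 22 falls in stream A as its term 8, giving 91.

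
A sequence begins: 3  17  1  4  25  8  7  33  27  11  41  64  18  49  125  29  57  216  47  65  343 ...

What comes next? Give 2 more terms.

Taking every 3rd term gives 3 separate tracks.
Track A: 3, 4, 7, 11, 18, 29, 47 (Fibonacci-style (each term is the sum of the two before it)).
Track B: 17, 25, 33, 41, 49, 57, 65 (arithmetic, step +8).
Track C: 1, 8, 27, 64, 125, 216, 343 (perfect cubes starting at 1³).
Position 22 → track A, term 8 = 76.
Position 23 falls in track B as its term 8, giving 73.

76, 73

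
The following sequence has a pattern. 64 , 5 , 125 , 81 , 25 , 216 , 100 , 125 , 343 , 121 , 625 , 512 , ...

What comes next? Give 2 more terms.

Split by position mod 3 into 3 tracks.
Subsequence A = 64, 81, 100, 121: perfect squares starting at 8².
Subsequence B = 5, 25, 125, 625: powers 5^1, 5^2, 5^3, ….
Subsequence C = 125, 216, 343, 512: perfect cubes starting at 5³.
Position 13 falls in subsequence A as its term 5, giving 144.
Term 14 comes from subsequence B (its 5th entry): 3125.

144, 3125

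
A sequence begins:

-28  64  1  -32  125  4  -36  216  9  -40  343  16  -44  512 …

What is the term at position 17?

729

Taking every 3rd term gives 3 separate tracks.
Subsequence A: -28, -32, -36, -40, -44. Linear: a_n = -24 − 4·n.
Subsequence B: 64, 125, 216, 343, 512. The cubes 4³, 5³, 6³, ….
Subsequence C: 1, 4, 9, 16. The squares 1², 2², 3², ….
The 17th slot belongs to subsequence B; its 6th term is 729.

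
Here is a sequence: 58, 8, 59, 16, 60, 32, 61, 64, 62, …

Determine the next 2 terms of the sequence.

Odd-indexed and even-indexed terms follow separate rules.
Track A = 58, 59, 60, 61, 62: adding 1 each time.
Track B = 8, 16, 32, 64: powers of 2.
Term 10 comes from track B (its 5th entry): 128.
The 11th slot belongs to track A; its 6th term is 63.

128, 63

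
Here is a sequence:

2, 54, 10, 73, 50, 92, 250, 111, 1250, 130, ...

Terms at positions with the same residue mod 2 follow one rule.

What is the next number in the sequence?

Positions 1, 3, 5, … form one subsequence and positions 2, 4, 6, … form another.
Track A: 2, 10, 50, 250, 1250 (geometric with ratio 5).
Track B: 54, 73, 92, 111, 130 (adding 19 each time).
Term 11 comes from track A (its 6th entry): 6250.

6250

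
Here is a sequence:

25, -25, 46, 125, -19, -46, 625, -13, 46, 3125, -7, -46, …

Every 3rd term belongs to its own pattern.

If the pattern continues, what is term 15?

46

Read the sequence 3 terms at a time; column i is its own pattern.
Subsequence A is 25, 125, 625, 3125, which is successive powers of 5.
Subsequence B is -25, -19, -13, -7, which is arithmetic with common difference +6.
Subsequence C is 46, -46, 46, -46, which is the oscillation 46·(−1)^(n+1).
The 15th slot belongs to subsequence C; its 5th term is 46.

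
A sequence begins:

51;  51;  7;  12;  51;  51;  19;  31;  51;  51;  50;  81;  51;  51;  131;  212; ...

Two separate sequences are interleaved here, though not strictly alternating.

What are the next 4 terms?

Reading positions in blocks of 4 reveals the pattern AABB — 2 tracks woven together.
Stream A: 51, 51, 51, 51, 51, 51, 51, 51 — always 51.
Stream B: 7, 12, 19, 31, 50, 81, 131, 212 — a Fibonacci-like recurrence a_n = a_{n-1} + a_{n-2}.
The 17th slot belongs to stream A; its 9th term is 51.
Position 18 falls in stream A as its term 10, giving 51.
Term 19 comes from stream B (its 9th entry): 343.
Term 20 comes from stream B (its 10th entry): 555.

51, 51, 343, 555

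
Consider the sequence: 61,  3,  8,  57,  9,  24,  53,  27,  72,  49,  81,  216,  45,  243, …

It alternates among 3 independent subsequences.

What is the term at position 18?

Split by position mod 3: positions 1, 4, 7, … form one track, and each other residue class forms its own.
Track A = 61, 57, 53, 49, 45: arithmetic with common difference −4.
Track B = 3, 9, 27, 81, 243: powers of 3.
Track C = 8, 24, 72, 216: geometric, ×3 each step.
Term 18 comes from track C (its 6th entry): 1944.

1944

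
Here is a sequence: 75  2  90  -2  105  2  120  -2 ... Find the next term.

Taking every 2nd term gives 2 separate tracks.
Stream A: 75, 90, 105, 120 — adding 15 each time.
Stream B: 2, -2, 2, -2 — oscillating between 2 and -2.
Position 9 falls in stream A as its term 5, giving 135.

135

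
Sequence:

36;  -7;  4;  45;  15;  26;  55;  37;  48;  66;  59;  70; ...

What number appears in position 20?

125

The slot pattern repeats as ABB (period 3), so there are 2 interleaved tracks.
Track A = 36, 45, 55, 66: triangular numbers starting at T_8.
Track B = -7, 4, 15, 26, 37, 48, 59, 70: adding 11 each time.
The 20th slot belongs to track B; its 13th term is 125.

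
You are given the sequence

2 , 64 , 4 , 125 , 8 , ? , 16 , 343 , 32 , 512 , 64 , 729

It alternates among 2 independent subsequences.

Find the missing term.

Odd-indexed and even-indexed terms follow separate rules.
Track A = 2, 4, 8, 16, 32, 64: powers of 2.
Track B = 64, 125, ?, 343, 512, 729: perfect cubes starting at 4³.
Track B's pattern makes the blank 216.

216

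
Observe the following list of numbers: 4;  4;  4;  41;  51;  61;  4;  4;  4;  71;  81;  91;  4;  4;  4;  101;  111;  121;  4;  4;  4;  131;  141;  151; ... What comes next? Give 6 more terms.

4, 4, 4, 161, 171, 181

Reading positions in blocks of 6 reveals the pattern AAABBB — 2 tracks woven together.
Subsequence A is 4, 4, 4, 4, 4, 4, 4, 4, 4, 4, 4, 4, which is constant 4.
Subsequence B is 41, 51, 61, 71, 81, 91, 101, 111, 121, 131, 141, 151, which is arithmetic, step +10.
The 25th slot belongs to subsequence A; its 13th term is 4.
The 26th slot belongs to subsequence A; its 14th term is 4.
Position 27 → subsequence A, term 15 = 4.
Position 28 → subsequence B, term 13 = 161.
The 29th slot belongs to subsequence B; its 14th term is 171.
Term 30 comes from subsequence B (its 15th entry): 181.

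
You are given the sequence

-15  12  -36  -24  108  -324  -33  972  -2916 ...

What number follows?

-42

Reading positions in blocks of 3 reveals the pattern ABB — 2 tracks woven together.
Track A: -15, -24, -33. Subtracting 9 each time.
Track B: 12, -36, 108, -324, 972, -2916. Multiplying by -3 each time.
Position 10 falls in track A as its term 4, giving -42.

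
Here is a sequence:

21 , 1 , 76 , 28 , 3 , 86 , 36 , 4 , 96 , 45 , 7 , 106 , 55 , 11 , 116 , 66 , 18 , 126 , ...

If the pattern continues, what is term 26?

76

Split by position mod 3: positions 1, 4, 7, … form one track, and each other residue class forms its own.
Subsequence A: 21, 28, 36, 45, 55, 66 (the triangular numbers T_6, T_7, …).
Subsequence B: 1, 3, 4, 7, 11, 18 (Fibonacci-style (each term is the sum of the two before it)).
Subsequence C: 76, 86, 96, 106, 116, 126 (arithmetic, step +10).
Position 26 falls in subsequence B as its term 9, giving 76.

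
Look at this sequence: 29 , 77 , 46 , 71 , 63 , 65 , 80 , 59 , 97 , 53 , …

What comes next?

Split by position mod 2 into 2 tracks.
Stream A = 29, 46, 63, 80, 97: arithmetic with common difference +17.
Stream B = 77, 71, 65, 59, 53: arithmetic, step −6.
Position 11 falls in stream A as its term 6, giving 114.

114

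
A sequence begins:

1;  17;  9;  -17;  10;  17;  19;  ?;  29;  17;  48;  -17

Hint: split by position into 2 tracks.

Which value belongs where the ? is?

Positions 1, 3, 5, … form one subsequence and positions 2, 4, 6, … form another.
Subsequence A: 1, 9, 10, 19, 29, 48 (a Fibonacci-like recurrence a_n = a_{n-1} + a_{n-2}).
Subsequence B: 17, -17, 17, ?, 17, -17 (oscillating between 17 and -17).
So the missing entry in subsequence B is -17.

-17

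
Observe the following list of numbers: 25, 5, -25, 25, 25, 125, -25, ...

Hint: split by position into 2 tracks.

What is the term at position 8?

625

Split by position mod 2 into 2 tracks.
Subsequence A: 25, -25, 25, -25 — the oscillation 25·(−1)^(n+1).
Subsequence B: 5, 25, 125 — geometric with ratio 5.
Position 8 → subsequence B, term 4 = 625.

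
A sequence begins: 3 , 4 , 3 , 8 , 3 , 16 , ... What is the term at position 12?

Odd-indexed and even-indexed terms follow separate rules.
Track A: 3, 3, 3. Always 3.
Track B: 4, 8, 16. Geometric, ×2 each step.
The 12th slot belongs to track B; its 6th term is 128.

128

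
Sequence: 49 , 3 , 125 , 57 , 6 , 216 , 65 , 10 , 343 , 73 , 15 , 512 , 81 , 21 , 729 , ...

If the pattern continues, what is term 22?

Split by position mod 3: positions 1, 4, 7, … form one track, and each other residue class forms its own.
Stream A: 49, 57, 65, 73, 81 — arithmetic with common difference +8.
Stream B: 3, 6, 10, 15, 21 — the triangular numbers T_2, T_3, ….
Stream C: 125, 216, 343, 512, 729 — perfect cubes starting at 5³.
Position 22 falls in stream A as its term 8, giving 105.

105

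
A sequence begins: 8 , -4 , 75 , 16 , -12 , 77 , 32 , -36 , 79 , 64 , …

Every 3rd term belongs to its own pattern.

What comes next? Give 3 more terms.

-108, 81, 128

Split by position mod 3 into 3 tracks.
Track A is 8, 16, 32, 64, which is powers of 2.
Track B is -4, -12, -36, which is geometric with ratio 3.
Track C is 75, 77, 79, which is linear: a_n = 73 + 2·n.
Term 11 comes from track B (its 4th entry): -108.
Position 12 falls in track C as its term 4, giving 81.
Position 13 → track A, term 5 = 128.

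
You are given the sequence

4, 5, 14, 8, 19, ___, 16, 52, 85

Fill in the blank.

33

The slot pattern repeats as ABB (period 3), so there are 2 interleaved tracks.
Track A is 4, 8, 16, which is successive powers of 2.
Track B is 5, 14, 19, ?, 52, 85, which is each term equals the sum of the previous two.
The gap is track B's term 4; the rule gives 33.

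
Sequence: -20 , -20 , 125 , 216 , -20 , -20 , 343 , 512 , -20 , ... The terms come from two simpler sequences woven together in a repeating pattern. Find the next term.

Positions follow the repeating pattern AABB; grouping by letter gives 2 tracks.
Subsequence A = -20, -20, -20, -20, -20: constant -20.
Subsequence B = 125, 216, 343, 512: perfect cubes starting at 5³.
Position 10 falls in subsequence A as its term 6, giving -20.

-20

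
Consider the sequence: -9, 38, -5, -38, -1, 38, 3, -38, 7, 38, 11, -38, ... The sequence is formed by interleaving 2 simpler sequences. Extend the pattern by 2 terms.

15, 38

Odd-indexed and even-indexed terms follow separate rules.
Track A: -9, -5, -1, 3, 7, 11. Arithmetic, step +4.
Track B: 38, -38, 38, -38, 38, -38. Alternating ±38.
Term 13 comes from track A (its 7th entry): 15.
The 14th slot belongs to track B; its 7th term is 38.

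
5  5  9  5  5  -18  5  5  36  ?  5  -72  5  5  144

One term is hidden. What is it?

Positions follow the repeating pattern AAB; grouping by letter gives 2 tracks.
Track A: 5, 5, 5, 5, 5, 5, ?, 5, 5, 5 (the constant sequence 5).
Track B: 9, -18, 36, -72, 144 (geometric, ×-2 each step).
So the missing entry in track A is 5.

5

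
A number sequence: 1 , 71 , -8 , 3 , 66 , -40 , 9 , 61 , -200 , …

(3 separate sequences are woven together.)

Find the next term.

Split by position mod 3 into 3 tracks.
Subsequence A = 1, 3, 9: powers 3^0, 3^1, 3^2, ….
Subsequence B = 71, 66, 61: linear: a_n = 76 − 5·n.
Subsequence C = -8, -40, -200: a geometric progression (common ratio 5).
Position 10 falls in subsequence A as its term 4, giving 27.

27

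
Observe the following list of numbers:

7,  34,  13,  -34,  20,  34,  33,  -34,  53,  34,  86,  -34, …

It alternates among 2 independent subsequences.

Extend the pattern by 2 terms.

139, 34

Taking every 2nd term gives 2 separate tracks.
Track A: 7, 13, 20, 33, 53, 86 — Fibonacci-style (each term is the sum of the two before it).
Track B: 34, -34, 34, -34, 34, -34 — oscillating between 34 and -34.
The 13th slot belongs to track A; its 7th term is 139.
Term 14 comes from track B (its 7th entry): 34.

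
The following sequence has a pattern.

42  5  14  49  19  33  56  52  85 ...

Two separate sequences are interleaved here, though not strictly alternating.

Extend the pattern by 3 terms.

63, 137, 222

The slot pattern repeats as ABB (period 3), so there are 2 interleaved tracks.
Stream A: 42, 49, 56 (arithmetic with common difference +7).
Stream B: 5, 14, 19, 33, 52, 85 (a Fibonacci-like recurrence a_n = a_{n-1} + a_{n-2}).
Position 10 → stream A, term 4 = 63.
The 11th slot belongs to stream B; its 7th term is 137.
Term 12 comes from stream B (its 8th entry): 222.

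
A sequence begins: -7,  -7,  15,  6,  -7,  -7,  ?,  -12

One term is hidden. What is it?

Positions follow the repeating pattern AABB; grouping by letter gives 2 tracks.
Track A: -7, -7, -7, -7 (the constant sequence -7).
Track B: 15, 6, ?, -12 (subtracting 9 each time).
Filling track B at index 3 by its rule yields -3.

-3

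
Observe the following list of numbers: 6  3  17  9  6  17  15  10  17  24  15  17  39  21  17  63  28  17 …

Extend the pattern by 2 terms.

102, 36

Split by position mod 3 into 3 tracks.
Stream A = 6, 9, 15, 24, 39, 63: each term equals the sum of the previous two.
Stream B = 3, 6, 10, 15, 21, 28: the triangular numbers T_2, T_3, ….
Stream C = 17, 17, 17, 17, 17, 17: always 17.
Position 19 falls in stream A as its term 7, giving 102.
Position 20 falls in stream B as its term 7, giving 36.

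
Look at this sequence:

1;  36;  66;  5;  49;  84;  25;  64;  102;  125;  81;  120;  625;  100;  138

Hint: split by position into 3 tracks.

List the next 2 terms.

Read the sequence 3 terms at a time; column i is its own pattern.
Stream A: 1, 5, 25, 125, 625 (powers of 5).
Stream B: 36, 49, 64, 81, 100 (perfect squares starting at 6²).
Stream C: 66, 84, 102, 120, 138 (adding 18 each time).
The 16th slot belongs to stream A; its 6th term is 3125.
The 17th slot belongs to stream B; its 6th term is 121.

3125, 121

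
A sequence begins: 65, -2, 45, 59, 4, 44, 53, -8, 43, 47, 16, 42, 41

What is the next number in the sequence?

-32

Read the sequence 3 terms at a time; column i is its own pattern.
Stream A = 65, 59, 53, 47, 41: arithmetic, step −6.
Stream B = -2, 4, -8, 16: a geometric progression (common ratio -2).
Stream C = 45, 44, 43, 42: linear: a_n = 46 − n.
The 14th slot belongs to stream B; its 5th term is -32.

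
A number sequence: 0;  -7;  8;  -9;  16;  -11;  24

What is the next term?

-13

Positions 1, 3, 5, … form one subsequence and positions 2, 4, 6, … form another.
Subsequence A is 0, 8, 16, 24, which is arithmetic, step +8.
Subsequence B is -7, -9, -11, which is arithmetic, step −2.
Position 8 falls in subsequence B as its term 4, giving -13.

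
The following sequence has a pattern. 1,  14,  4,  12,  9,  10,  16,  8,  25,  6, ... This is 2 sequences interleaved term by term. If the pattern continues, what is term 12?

Split by position mod 2 into 2 tracks.
Subsequence A: 1, 4, 9, 16, 25 (the squares 1², 2², 3², …).
Subsequence B: 14, 12, 10, 8, 6 (arithmetic with common difference −2).
Position 12 → subsequence B, term 6 = 4.

4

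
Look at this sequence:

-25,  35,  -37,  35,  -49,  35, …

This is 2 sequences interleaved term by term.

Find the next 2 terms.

Odd-indexed and even-indexed terms follow separate rules.
Track A: -25, -37, -49. Arithmetic, step −12.
Track B: 35, 35, 35. Constant 35.
Position 7 falls in track A as its term 4, giving -61.
Position 8 falls in track B as its term 4, giving 35.

-61, 35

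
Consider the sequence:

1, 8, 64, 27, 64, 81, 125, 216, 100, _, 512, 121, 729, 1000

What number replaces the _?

343

The slot pattern repeats as AAB (period 3), so there are 2 interleaved tracks.
Subsequence A = 1, 8, 27, 64, 125, 216, ?, 512, 729, 1000: perfect cubes starting at 1³.
Subsequence B = 64, 81, 100, 121: the squares 8², 9², 10², ….
Filling subsequence A at index 7 by its rule yields 343.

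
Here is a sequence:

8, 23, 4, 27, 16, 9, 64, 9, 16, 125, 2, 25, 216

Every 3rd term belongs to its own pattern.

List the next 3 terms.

Split by position mod 3 into 3 tracks.
Track A = 8, 27, 64, 125, 216: the cubes 2³, 3³, 4³, ….
Track B = 23, 16, 9, 2: arithmetic, step −7.
Track C = 4, 9, 16, 25: the squares 2², 3², 4², ….
Position 14 falls in track B as its term 5, giving -5.
Position 15 → track C, term 5 = 36.
The 16th slot belongs to track A; its 6th term is 343.

-5, 36, 343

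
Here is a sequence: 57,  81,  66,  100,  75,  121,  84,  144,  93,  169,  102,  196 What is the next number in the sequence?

Odd-indexed and even-indexed terms follow separate rules.
Track A: 57, 66, 75, 84, 93, 102. Linear: a_n = 48 + 9·n.
Track B: 81, 100, 121, 144, 169, 196. The squares 9², 10², 11², ….
Position 13 → track A, term 7 = 111.

111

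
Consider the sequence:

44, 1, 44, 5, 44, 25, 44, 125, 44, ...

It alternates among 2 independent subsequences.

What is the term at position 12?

Taking every 2nd term gives 2 separate tracks.
Subsequence A: 44, 44, 44, 44, 44. The constant sequence 44.
Subsequence B: 1, 5, 25, 125. Powers of 5.
Position 12 falls in subsequence B as its term 6, giving 3125.

3125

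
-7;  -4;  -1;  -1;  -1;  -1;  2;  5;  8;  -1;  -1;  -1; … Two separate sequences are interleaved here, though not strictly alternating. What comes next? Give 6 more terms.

Reading positions in blocks of 6 reveals the pattern AAABBB — 2 tracks woven together.
Track A: -7, -4, -1, 2, 5, 8. Adding 3 each time.
Track B: -1, -1, -1, -1, -1, -1. Constant -1.
Term 13 comes from track A (its 7th entry): 11.
Term 14 comes from track A (its 8th entry): 14.
Position 15 → track A, term 9 = 17.
The 16th slot belongs to track B; its 7th term is -1.
The 17th slot belongs to track B; its 8th term is -1.
Position 18 falls in track B as its term 9, giving -1.

11, 14, 17, -1, -1, -1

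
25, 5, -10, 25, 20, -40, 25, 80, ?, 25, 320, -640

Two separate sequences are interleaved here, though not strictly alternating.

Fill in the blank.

Positions follow the repeating pattern ABB; grouping by letter gives 2 tracks.
Track A = 25, 25, 25, 25: constant 25.
Track B = 5, -10, 20, -40, 80, ?, 320, -640: geometric with ratio -2.
Track B's pattern makes the blank -160.

-160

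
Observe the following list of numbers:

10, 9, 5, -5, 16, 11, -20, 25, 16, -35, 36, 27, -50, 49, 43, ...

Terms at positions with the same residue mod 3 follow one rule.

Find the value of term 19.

Split by position mod 3: positions 1, 4, 7, … form one track, and each other residue class forms its own.
Stream A: 10, -5, -20, -35, -50 (arithmetic with common difference −15).
Stream B: 9, 16, 25, 36, 49 (perfect squares starting at 3²).
Stream C: 5, 11, 16, 27, 43 (each term equals the sum of the previous two).
Position 19 → stream A, term 7 = -80.

-80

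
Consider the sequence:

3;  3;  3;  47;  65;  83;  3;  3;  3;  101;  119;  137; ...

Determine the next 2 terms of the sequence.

3, 3

The slot pattern repeats as AAABBB (period 6), so there are 2 interleaved tracks.
Stream A = 3, 3, 3, 3, 3, 3: the constant sequence 3.
Stream B = 47, 65, 83, 101, 119, 137: arithmetic, step +18.
Position 13 → stream A, term 7 = 3.
Position 14 → stream A, term 8 = 3.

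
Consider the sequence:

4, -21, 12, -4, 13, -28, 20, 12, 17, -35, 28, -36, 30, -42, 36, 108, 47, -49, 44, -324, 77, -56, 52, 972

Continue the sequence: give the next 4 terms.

124, -63, 60, -2916

Split by position mod 4: positions 1, 5, 9, … form one track, and each other residue class forms its own.
Track A is 4, 13, 17, 30, 47, 77, which is Fibonacci-style (each term is the sum of the two before it).
Track B is -21, -28, -35, -42, -49, -56, which is arithmetic, step −7.
Track C is 12, 20, 28, 36, 44, 52, which is arithmetic, step +8.
Track D is -4, 12, -36, 108, -324, 972, which is geometric with ratio -3.
Position 25 falls in track A as its term 7, giving 124.
Term 26 comes from track B (its 7th entry): -63.
Position 27 → track C, term 7 = 60.
Term 28 comes from track D (its 7th entry): -2916.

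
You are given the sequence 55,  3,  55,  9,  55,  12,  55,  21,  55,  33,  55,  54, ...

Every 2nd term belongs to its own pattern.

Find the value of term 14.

Taking every 2nd term gives 2 separate tracks.
Subsequence A = 55, 55, 55, 55, 55, 55: always 55.
Subsequence B = 3, 9, 12, 21, 33, 54: a Fibonacci-like recurrence a_n = a_{n-1} + a_{n-2}.
Term 14 comes from subsequence B (its 7th entry): 87.

87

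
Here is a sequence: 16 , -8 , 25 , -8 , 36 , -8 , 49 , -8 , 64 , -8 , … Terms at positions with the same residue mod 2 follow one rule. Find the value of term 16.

Positions 1, 3, 5, … form one subsequence and positions 2, 4, 6, … form another.
Stream A = 16, 25, 36, 49, 64: consecutive squares n² from n = 4.
Stream B = -8, -8, -8, -8, -8: always -8.
Position 16 falls in stream B as its term 8, giving -8.

-8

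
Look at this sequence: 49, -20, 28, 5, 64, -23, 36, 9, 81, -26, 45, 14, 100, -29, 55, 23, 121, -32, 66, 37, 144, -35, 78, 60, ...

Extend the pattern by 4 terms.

169, -38, 91, 97

Read the sequence 4 terms at a time; column i is its own pattern.
Subsequence A is 49, 64, 81, 100, 121, 144, which is perfect squares starting at 7².
Subsequence B is -20, -23, -26, -29, -32, -35, which is arithmetic with common difference −3.
Subsequence C is 28, 36, 45, 55, 66, 78, which is triangular numbers n(n+1)/2 for n = 7, 8, ….
Subsequence D is 5, 9, 14, 23, 37, 60, which is a Fibonacci-like recurrence a_n = a_{n-1} + a_{n-2}.
The 25th slot belongs to subsequence A; its 7th term is 169.
The 26th slot belongs to subsequence B; its 7th term is -38.
Position 27 → subsequence C, term 7 = 91.
Position 28 → subsequence D, term 7 = 97.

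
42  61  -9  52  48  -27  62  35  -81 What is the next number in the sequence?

72

Read the sequence 3 terms at a time; column i is its own pattern.
Track A = 42, 52, 62: linear: a_n = 32 + 10·n.
Track B = 61, 48, 35: linear: a_n = 74 − 13·n.
Track C = -9, -27, -81: a geometric progression (common ratio 3).
Term 10 comes from track A (its 4th entry): 72.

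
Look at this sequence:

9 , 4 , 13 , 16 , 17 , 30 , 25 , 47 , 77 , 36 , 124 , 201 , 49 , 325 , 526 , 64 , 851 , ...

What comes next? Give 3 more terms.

Reading positions in blocks of 3 reveals the pattern ABB — 2 tracks woven together.
Stream A: 9, 16, 25, 36, 49, 64. Perfect squares starting at 3².
Stream B: 4, 13, 17, 30, 47, 77, 124, 201, 325, 526, 851. A Fibonacci-like recurrence a_n = a_{n-1} + a_{n-2}.
Position 18 → stream B, term 12 = 1377.
Term 19 comes from stream A (its 7th entry): 81.
Position 20 → stream B, term 13 = 2228.

1377, 81, 2228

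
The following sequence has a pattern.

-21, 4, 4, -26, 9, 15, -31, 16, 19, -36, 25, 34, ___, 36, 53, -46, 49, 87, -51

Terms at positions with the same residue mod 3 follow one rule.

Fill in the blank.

Taking every 3rd term gives 3 separate tracks.
Subsequence A: -21, -26, -31, -36, ?, -46, -51 (arithmetic, step −5).
Subsequence B: 4, 9, 16, 25, 36, 49 (perfect squares starting at 2²).
Subsequence C: 4, 15, 19, 34, 53, 87 (a Fibonacci-like recurrence a_n = a_{n-1} + a_{n-2}).
The gap is subsequence A's term 5; the rule gives -41.

-41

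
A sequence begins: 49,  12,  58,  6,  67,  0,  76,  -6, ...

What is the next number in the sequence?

85

Split by position mod 2 into 2 tracks.
Track A: 49, 58, 67, 76. Arithmetic, step +9.
Track B: 12, 6, 0, -6. Arithmetic with common difference −6.
Term 9 comes from track A (its 5th entry): 85.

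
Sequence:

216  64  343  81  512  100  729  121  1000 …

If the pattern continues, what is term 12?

The terms cycle through 2 interleaved subsequences.
Track A is 216, 343, 512, 729, 1000, which is perfect cubes starting at 6³.
Track B is 64, 81, 100, 121, which is consecutive squares n² from n = 8.
Position 12 falls in track B as its term 6, giving 169.

169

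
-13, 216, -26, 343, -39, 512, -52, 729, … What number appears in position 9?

-65

Taking every 2nd term gives 2 separate tracks.
Track A: -13, -26, -39, -52. Arithmetic, step −13.
Track B: 216, 343, 512, 729. Perfect cubes starting at 6³.
Position 9 → track A, term 5 = -65.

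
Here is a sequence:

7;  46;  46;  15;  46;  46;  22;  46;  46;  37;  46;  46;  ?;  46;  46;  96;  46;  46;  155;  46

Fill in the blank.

59

The slot pattern repeats as ABB (period 3), so there are 2 interleaved tracks.
Track A: 7, 15, 22, 37, ?, 96, 155. Fibonacci-style (each term is the sum of the two before it).
Track B: 46, 46, 46, 46, 46, 46, 46, 46, 46, 46, 46, 46, 46. Always 46.
Filling track A at index 5 by its rule yields 59.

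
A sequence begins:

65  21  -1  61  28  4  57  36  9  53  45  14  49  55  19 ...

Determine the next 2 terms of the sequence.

45, 66

The terms cycle through 3 interleaved subsequences.
Subsequence A = 65, 61, 57, 53, 49: arithmetic, step −4.
Subsequence B = 21, 28, 36, 45, 55: the triangular numbers T_6, T_7, ….
Subsequence C = -1, 4, 9, 14, 19: adding 5 each time.
The 16th slot belongs to subsequence A; its 6th term is 45.
Term 17 comes from subsequence B (its 6th entry): 66.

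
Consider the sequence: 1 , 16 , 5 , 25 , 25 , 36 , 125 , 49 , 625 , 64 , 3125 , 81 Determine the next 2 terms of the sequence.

15625, 100

Split by position mod 2 into 2 tracks.
Subsequence A: 1, 5, 25, 125, 625, 3125 — a geometric progression (common ratio 5).
Subsequence B: 16, 25, 36, 49, 64, 81 — consecutive squares n² from n = 4.
Position 13 → subsequence A, term 7 = 15625.
The 14th slot belongs to subsequence B; its 7th term is 100.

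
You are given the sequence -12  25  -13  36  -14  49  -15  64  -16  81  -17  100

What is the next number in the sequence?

Taking every 2nd term gives 2 separate tracks.
Track A = -12, -13, -14, -15, -16, -17: subtracting 1 each time.
Track B = 25, 36, 49, 64, 81, 100: consecutive squares n² from n = 5.
Term 13 comes from track A (its 7th entry): -18.

-18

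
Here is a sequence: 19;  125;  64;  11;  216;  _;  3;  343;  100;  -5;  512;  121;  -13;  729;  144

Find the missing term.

81

The terms cycle through 3 interleaved subsequences.
Subsequence A is 19, 11, 3, -5, -13, which is subtracting 8 each time.
Subsequence B is 125, 216, 343, 512, 729, which is the cubes 5³, 6³, 7³, ….
Subsequence C is 64, ?, 100, 121, 144, which is consecutive squares n² from n = 8.
So the missing entry in subsequence C is 81.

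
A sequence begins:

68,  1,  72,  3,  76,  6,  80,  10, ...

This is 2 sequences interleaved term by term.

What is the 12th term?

Positions 1, 3, 5, … form one subsequence and positions 2, 4, 6, … form another.
Track A = 68, 72, 76, 80: arithmetic with common difference +4.
Track B = 1, 3, 6, 10: triangular numbers n(n+1)/2 for n = 1, 2, ….
Term 12 comes from track B (its 6th entry): 21.

21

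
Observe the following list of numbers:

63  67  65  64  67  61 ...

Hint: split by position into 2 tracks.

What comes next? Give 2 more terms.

69, 58

Taking every 2nd term gives 2 separate tracks.
Track A = 63, 65, 67: linear: a_n = 61 + 2·n.
Track B = 67, 64, 61: arithmetic, step −3.
The 7th slot belongs to track A; its 4th term is 69.
The 8th slot belongs to track B; its 4th term is 58.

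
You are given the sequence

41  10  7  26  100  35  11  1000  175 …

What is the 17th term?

Taking every 3rd term gives 3 separate tracks.
Stream A: 41, 26, 11 — subtracting 15 each time.
Stream B: 10, 100, 1000 — powers of 10.
Stream C: 7, 35, 175 — multiplying by 5 each time.
Position 17 → stream B, term 6 = 1000000.

1000000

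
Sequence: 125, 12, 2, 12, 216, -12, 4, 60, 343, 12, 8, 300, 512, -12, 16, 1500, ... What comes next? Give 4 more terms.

The terms cycle through 4 interleaved subsequences.
Track A: 125, 216, 343, 512. Perfect cubes starting at 5³.
Track B: 12, -12, 12, -12. The oscillation 12·(−1)^(n+1).
Track C: 2, 4, 8, 16. Powers of 2.
Track D: 12, 60, 300, 1500. Multiplying by 5 each time.
Term 17 comes from track A (its 5th entry): 729.
The 18th slot belongs to track B; its 5th term is 12.
The 19th slot belongs to track C; its 5th term is 32.
Position 20 falls in track D as its term 5, giving 7500.

729, 12, 32, 7500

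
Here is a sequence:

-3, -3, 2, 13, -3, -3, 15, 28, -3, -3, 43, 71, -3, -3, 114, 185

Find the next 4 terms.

Reading positions in blocks of 4 reveals the pattern AABB — 2 tracks woven together.
Subsequence A = -3, -3, -3, -3, -3, -3, -3, -3: the constant sequence -3.
Subsequence B = 2, 13, 15, 28, 43, 71, 114, 185: a Fibonacci-like recurrence a_n = a_{n-1} + a_{n-2}.
Position 17 → subsequence A, term 9 = -3.
Position 18 → subsequence A, term 10 = -3.
Position 19 falls in subsequence B as its term 9, giving 299.
Position 20 → subsequence B, term 10 = 484.

-3, -3, 299, 484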